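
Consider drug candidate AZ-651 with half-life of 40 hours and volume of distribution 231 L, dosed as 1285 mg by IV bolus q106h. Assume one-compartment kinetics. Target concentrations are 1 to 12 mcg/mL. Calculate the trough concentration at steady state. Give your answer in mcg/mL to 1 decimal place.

1.1 mcg/mL

τ/t½ = 106/40 ≈ 2.65, so fraction remaining f = (1/2)^(106/40) ≈ 0.1593.
Each bolus raises the concentration by D/Vd = 1285/231 ≈ 5.563 mcg/mL.
Steady-state trough Cmin,ss = C₀·f/(1−f) ≈ 5.563 × 0.1593/0.8407 ≈ 1.054 mcg/mL.
Trough 1.1 mcg/mL vs MEC 1 mcg/mL: adequate.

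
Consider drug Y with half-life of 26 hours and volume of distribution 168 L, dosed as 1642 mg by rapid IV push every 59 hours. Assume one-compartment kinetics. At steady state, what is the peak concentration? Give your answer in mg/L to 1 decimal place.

k = ln2/t½ = ln2/26 ≈ 0.026660 h⁻¹; fraction remaining f = e^(−kτ) = e^(−0.026660×59) ≈ 0.2074.
At steady state, accumulation factor R = 1/(1 − e^(−kτ)) ≈ 1.2617.
Each bolus raises the concentration by D/Vd = 1642/168 ≈ 9.774 mg/L.
Steady-state peak Cmax,ss = C₀·R ≈ 9.774 × 1.2617 ≈ 12.332 mg/L.

12.3 mg/L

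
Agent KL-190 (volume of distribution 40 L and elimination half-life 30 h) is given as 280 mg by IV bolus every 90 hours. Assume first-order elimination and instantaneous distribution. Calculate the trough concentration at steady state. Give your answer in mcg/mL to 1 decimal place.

1.0 mcg/mL

τ = 90 h = 3 half-lives, so f = (1/2)^3 = 0.125.
At steady state, R = 1/(1 − 0.125) = 8/7.
Single-dose peak C₀ = D/Vd = 280/40 = 7 mcg/mL.
Steady-state peak Cmax,ss = C₀·R = 7 × 8/7 ≈ 8.000 mcg/mL.
Steady-state trough Cmin,ss = Cmax,ss·f ≈ 8.000 × 0.125 ≈ 1.000 mcg/mL.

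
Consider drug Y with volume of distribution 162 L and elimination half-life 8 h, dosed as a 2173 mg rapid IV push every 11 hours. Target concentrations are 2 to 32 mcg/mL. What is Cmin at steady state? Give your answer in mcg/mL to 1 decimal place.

τ/t½ = 11/8 ≈ 1.375, so fraction remaining f = (1/2)^(11/8) ≈ 0.3856.
Accumulation ratio R = 1/(1 − f) ≈ 1/0.6144 ≈ 1.6276.
Single-dose peak C₀ = D/Vd = 2173/162 ≈ 13.414 mcg/mL.
Steady-state peak Cmax,ss = C₀·R ≈ 13.414 × 1.6276 ≈ 21.833 mcg/mL.
Steady-state trough Cmin,ss = Cmax,ss·f ≈ 21.833 × 0.3856 ≈ 8.419 mcg/mL.
Trough 8.4 mcg/mL vs MEC 2 mcg/mL: adequate.

8.4 mcg/mL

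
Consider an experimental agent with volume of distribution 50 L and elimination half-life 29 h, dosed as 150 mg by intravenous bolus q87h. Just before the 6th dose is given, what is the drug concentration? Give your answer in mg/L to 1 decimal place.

0.4 mg/L

f = (1/2)^(τ/t½) = (1/2)^(87/29) ≈ 0.1250.
C₀ = D/Vd = 150/50 ≈ 3.000 mg/L.
Before the 6th dose, 5 doses have been given. Superposition: Cmin = C₀·(f + f² + … + f^5).
≈ 3.000 × (0.1250 + 0.0156 + 0.0020 + 0.0002 + 0.0000) ≈ 3.000 × 0.1428 ≈ 0.428 mg/L.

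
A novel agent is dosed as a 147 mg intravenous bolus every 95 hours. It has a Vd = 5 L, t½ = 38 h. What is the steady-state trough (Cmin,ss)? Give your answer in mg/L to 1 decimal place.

6.3 mg/L

τ/t½ = 95/38 ≈ 2.5, so fraction remaining f = (1/2)^(95/38) ≈ 0.1768.
Accumulation ratio R = 1/(1 − f) ≈ 1/0.8232 ≈ 1.2148.
Single-dose peak C₀ = D/Vd = 147/5 ≈ 29.400 mg/L.
Cmax,ss = C₀/(1 − f) ≈ 29.400/0.8232 ≈ 35.714 mg/L.
One interval later, Cmin,ss = Cmax,ss·e^(−kτ) ≈ 35.714 × 0.1768 ≈ 6.314 mg/L.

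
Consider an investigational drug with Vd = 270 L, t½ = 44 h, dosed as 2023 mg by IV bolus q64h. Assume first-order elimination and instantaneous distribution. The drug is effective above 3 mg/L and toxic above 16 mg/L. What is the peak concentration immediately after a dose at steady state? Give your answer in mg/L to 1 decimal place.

11.8 mg/L

τ/t½ = 64/44 ≈ 1.4545, so fraction remaining f = (1/2)^(64/44) ≈ 0.3649.
At steady state, accumulation factor R = 1/(1 − e^(−kτ)) ≈ 1.5746.
Each bolus raises the concentration by D/Vd = 2023/270 ≈ 7.493 mg/L.
Steady-state peak Cmax,ss = C₀·R ≈ 7.493 × 1.5746 ≈ 11.798 mg/L.
Peak 11.8 mg/L vs MTC 16 mg/L: below toxic threshold.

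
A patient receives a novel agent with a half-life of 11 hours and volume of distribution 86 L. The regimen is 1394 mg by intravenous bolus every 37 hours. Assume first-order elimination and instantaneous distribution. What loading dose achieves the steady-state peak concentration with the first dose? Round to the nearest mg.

1544 mg

f = (1/2)^(37/11) ≈ 0.097150; accumulation ratio R = 1/(1−f) ≈ 1.10760.
Loading dose to hit Cmax,ss on first dose: D_load = D_maint·R ≈ 1394 × 1.10760 ≈ 1543.99 mg.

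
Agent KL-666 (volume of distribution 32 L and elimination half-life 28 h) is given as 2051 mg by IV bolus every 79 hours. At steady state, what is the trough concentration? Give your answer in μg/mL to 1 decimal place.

Over one 79-h interval, 79/28 ≈ 2.8214 half-lives elapse, leaving f ≈ 0.1415 of each dose.
Accumulation ratio R = 1/(1 − f) ≈ 1/0.8585 ≈ 1.1648.
Each bolus raises the concentration by D/Vd = 2051/32 ≈ 64.094 μg/mL.
Cmax,ss = C₀/(1 − f) ≈ 64.094/0.8585 ≈ 74.658 μg/mL.
Steady-state trough Cmin,ss = Cmax,ss·f ≈ 74.658 × 0.1415 ≈ 10.564 μg/mL.

10.6 μg/mL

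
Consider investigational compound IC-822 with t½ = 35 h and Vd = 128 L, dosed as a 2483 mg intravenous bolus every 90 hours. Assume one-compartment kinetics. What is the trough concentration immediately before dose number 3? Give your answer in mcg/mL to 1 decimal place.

3.8 mcg/mL

f = (1/2)^(τ/t½) = (1/2)^(90/35) ≈ 0.1682.
C₀ = D/Vd = 2483/128 ≈ 19.398 mcg/mL.
Before the 3rd dose, 2 doses have been given. Superposition: Cmin = C₀·(f + f²).
≈ 19.398 × (0.1682 + 0.0283) ≈ 19.398 × 0.1965 ≈ 3.812 mcg/mL.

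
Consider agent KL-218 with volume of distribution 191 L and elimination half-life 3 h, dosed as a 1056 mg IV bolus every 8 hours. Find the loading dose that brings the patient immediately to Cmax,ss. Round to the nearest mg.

f = (1/2)^(8/3) ≈ 0.157490; accumulation ratio R = 1/(1−f) ≈ 1.18693.
Loading dose to hit Cmax,ss on first dose: D_load = D_maint·R ≈ 1056 × 1.18693 ≈ 1253.40 mg.

1253 mg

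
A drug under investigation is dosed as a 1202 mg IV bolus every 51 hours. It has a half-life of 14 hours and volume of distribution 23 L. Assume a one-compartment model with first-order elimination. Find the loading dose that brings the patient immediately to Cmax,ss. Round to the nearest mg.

1307 mg

f = (1/2)^(51/14) ≈ 0.080055; accumulation ratio R = 1/(1−f) ≈ 1.08702.
Loading dose to hit Cmax,ss on first dose: D_load = D_maint·R ≈ 1202 × 1.08702 ≈ 1306.60 mg.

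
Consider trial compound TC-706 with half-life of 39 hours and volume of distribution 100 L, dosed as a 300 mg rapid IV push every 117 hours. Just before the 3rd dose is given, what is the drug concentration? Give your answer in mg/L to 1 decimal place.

f = (1/2)^(τ/t½) = (1/2)^(117/39) ≈ 0.1250.
C₀ = D/Vd = 300/100 ≈ 3.000 mg/L.
Before the 3rd dose, 2 doses have been given. Superposition: Cmin = C₀·(f + f²).
≈ 3.000 × (0.1250 + 0.0156) ≈ 3.000 × 0.1406 ≈ 0.422 mg/L.

0.4 mg/L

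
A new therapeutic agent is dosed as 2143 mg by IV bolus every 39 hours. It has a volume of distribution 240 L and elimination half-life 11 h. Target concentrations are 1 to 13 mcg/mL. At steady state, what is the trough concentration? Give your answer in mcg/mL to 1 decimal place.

0.8 mcg/mL

Over one 39-h interval, 39/11 ≈ 3.5455 half-lives elapse, leaving f ≈ 0.0856 of each dose.
Accumulation ratio R = 1/(1 − f) ≈ 1/0.9144 ≈ 1.0936.
Single-dose peak C₀ = D/Vd = 2143/240 ≈ 8.929 mcg/mL.
Cmax,ss = C₀/(1 − f) ≈ 8.929/0.9144 ≈ 9.765 mcg/mL.
One interval later, Cmin,ss = Cmax,ss·e^(−kτ) ≈ 9.765 × 0.0856 ≈ 0.836 mcg/mL.
Trough 0.8 mcg/mL vs MEC 1 mcg/mL: subtherapeutic.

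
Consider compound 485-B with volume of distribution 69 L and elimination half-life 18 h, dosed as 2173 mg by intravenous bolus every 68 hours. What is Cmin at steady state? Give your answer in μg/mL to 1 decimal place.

τ/t½ = 68/18 ≈ 3.7778, so fraction remaining f = (1/2)^(68/18) ≈ 0.0729.
Accumulation ratio R = 1/(1 − f) ≈ 1/0.9271 ≈ 1.0786.
Each bolus raises the concentration by D/Vd = 2173/69 ≈ 31.493 μg/mL.
Steady-state peak Cmax,ss = C₀·R ≈ 31.493 × 1.0786 ≈ 33.968 μg/mL.
Steady-state trough Cmin,ss = Cmax,ss·f ≈ 33.968 × 0.0729 ≈ 2.476 μg/mL.

2.5 μg/mL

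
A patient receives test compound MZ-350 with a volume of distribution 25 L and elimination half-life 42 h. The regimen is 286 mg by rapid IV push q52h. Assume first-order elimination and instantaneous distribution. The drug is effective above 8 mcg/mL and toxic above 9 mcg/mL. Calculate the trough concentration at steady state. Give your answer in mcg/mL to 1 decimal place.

8.4 mcg/mL

τ/t½ = 52/42 ≈ 1.2381, so fraction remaining f = (1/2)^(52/42) ≈ 0.4239.
At steady state, accumulation factor R = 1/(1 − e^(−kτ)) ≈ 1.7358.
Each bolus raises the concentration by D/Vd = 286/25 ≈ 11.440 mcg/mL.
Steady-state peak Cmax,ss = C₀·R ≈ 11.440 × 1.7358 ≈ 19.858 mcg/mL.
Steady-state trough Cmin,ss = Cmax,ss·f ≈ 19.858 × 0.4239 ≈ 8.418 mcg/mL.
Trough 8.4 mcg/mL vs MEC 8 mcg/mL: adequate.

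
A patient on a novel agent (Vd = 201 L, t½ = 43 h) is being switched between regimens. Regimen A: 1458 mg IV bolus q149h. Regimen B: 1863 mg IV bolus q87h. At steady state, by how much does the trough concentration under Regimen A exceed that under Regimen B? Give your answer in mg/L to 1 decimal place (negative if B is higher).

Regimen A: f = (1/2)^(149/43) ≈ 0.0906; Cmin,ss = (1458/201)·f/(1−f) ≈ 0.723 mg/L.
Regimen B: f = (1/2)^(87/43) ≈ 0.2460; Cmin,ss = (1863/201)·f/(1−f) ≈ 3.024 mg/L.
Difference ≈ 0.723 − 3.024 ≈ -2.301 mg/L.

-2.3 mg/L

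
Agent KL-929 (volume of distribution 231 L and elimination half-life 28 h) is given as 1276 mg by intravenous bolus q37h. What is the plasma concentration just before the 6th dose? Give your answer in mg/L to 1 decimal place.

f = (1/2)^(τ/t½) = (1/2)^(37/28) ≈ 0.4001.
C₀ = D/Vd = 1276/231 ≈ 5.524 mg/L.
Before the 6th dose, 5 doses have been given. Superposition: Cmin = C₀·(f + f² + … + f^5).
≈ 5.524 × (0.4001 + 0.1601 + 0.0640 + 0.0256 + 0.0103) ≈ 5.524 × 0.6601 ≈ 3.646 mg/L.

3.6 mg/L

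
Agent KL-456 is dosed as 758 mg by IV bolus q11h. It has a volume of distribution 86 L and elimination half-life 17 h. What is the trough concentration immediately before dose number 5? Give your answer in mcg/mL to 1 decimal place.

f = (1/2)^(τ/t½) = (1/2)^(11/17) ≈ 0.6386.
C₀ = D/Vd = 758/86 ≈ 8.814 mcg/mL.
Before the 5th dose, 4 doses have been given. Superposition: Cmin = C₀·(f + f² + … + f^4).
≈ 8.814 × (0.6386 + 0.4078 + 0.2604 + 0.1663) ≈ 8.814 × 1.4731 ≈ 12.984 mcg/mL.

13.0 mcg/mL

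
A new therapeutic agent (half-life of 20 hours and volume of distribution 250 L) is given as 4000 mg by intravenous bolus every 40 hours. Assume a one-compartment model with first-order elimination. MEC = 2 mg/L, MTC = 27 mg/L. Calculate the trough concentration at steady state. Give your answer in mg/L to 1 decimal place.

5.3 mg/L

The dosing interval is 2 half-lives, so f = 2^(−2) = 0.25.
Accumulation ratio R = 1/(1 − f) = 1/0.75 = 4/3.
Single-dose peak C₀ = D/Vd = 4000/250 = 16 mg/L.
Steady-state peak Cmax,ss = C₀·R = 16 × 4/3 ≈ 21.333 mg/L.
Steady-state trough Cmin,ss = Cmax,ss·f ≈ 21.333 × 0.25 ≈ 5.333 mg/L.
Trough 5.3 mg/L vs MEC 2 mg/L: adequate.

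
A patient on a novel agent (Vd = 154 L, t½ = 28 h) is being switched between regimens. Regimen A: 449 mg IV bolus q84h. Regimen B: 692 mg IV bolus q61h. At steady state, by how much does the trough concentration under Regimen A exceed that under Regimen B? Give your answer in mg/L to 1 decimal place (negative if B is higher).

Regimen A: f = (1/2)^(84/28) ≈ 0.1250; Cmin,ss = (449/154)·f/(1−f) ≈ 0.417 mg/L.
Regimen B: f = (1/2)^(61/28) ≈ 0.2209; Cmin,ss = (692/154)·f/(1−f) ≈ 1.274 mg/L.
Difference ≈ 0.417 − 1.274 ≈ -0.857 mg/L.

-0.9 mg/L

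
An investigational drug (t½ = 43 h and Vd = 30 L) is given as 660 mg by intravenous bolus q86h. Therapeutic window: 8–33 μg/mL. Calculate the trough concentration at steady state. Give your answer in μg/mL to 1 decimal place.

τ = 86 h = 2 half-lives, so f = (1/2)^2 = 0.25.
Accumulation ratio R = 1/(1 − f) = 1/0.75 = 4/3.
Single-dose peak C₀ = D/Vd = 660/30 = 22 μg/mL.
Steady-state peak Cmax,ss = C₀·R = 22 × 4/3 ≈ 29.333 μg/mL.
Steady-state trough Cmin,ss = Cmax,ss·f ≈ 29.333 × 0.25 ≈ 7.333 μg/mL.
Trough 7.3 μg/mL vs MEC 8 μg/mL: subtherapeutic.

7.3 μg/mL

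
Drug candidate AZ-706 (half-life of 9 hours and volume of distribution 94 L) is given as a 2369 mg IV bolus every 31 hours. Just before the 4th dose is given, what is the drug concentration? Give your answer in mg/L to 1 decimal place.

f = (1/2)^(τ/t½) = (1/2)^(31/9) ≈ 0.0919.
C₀ = D/Vd = 2369/94 ≈ 25.202 mg/L.
Before the 4th dose, 3 doses have been given. Superposition: Cmin = C₀·(f + f² + … + f^3).
≈ 25.202 × (0.0919 + 0.0084 + 0.0008) ≈ 25.202 × 0.1011 ≈ 2.548 mg/L.

2.5 mg/L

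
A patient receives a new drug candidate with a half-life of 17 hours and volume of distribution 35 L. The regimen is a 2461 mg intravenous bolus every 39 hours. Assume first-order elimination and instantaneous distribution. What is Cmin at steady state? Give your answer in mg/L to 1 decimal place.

Over one 39-h interval, 39/17 ≈ 2.2941 half-lives elapse, leaving f ≈ 0.2039 of each dose.
Single-dose peak C₀ = D/Vd = 2461/35 ≈ 70.314 mg/L.
Steady-state trough Cmin,ss = C₀·f/(1−f) ≈ 70.314 × 0.2039/0.7961 ≈ 18.009 mg/L.

18.0 mg/L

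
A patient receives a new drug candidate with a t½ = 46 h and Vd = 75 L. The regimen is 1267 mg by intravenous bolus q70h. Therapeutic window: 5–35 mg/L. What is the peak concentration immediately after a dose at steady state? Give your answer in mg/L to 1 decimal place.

Over one 70-h interval, 70/46 ≈ 1.5217 half-lives elapse, leaving f ≈ 0.3483 of each dose.
At steady state, accumulation factor R = 1/(1 − e^(−kτ)) ≈ 1.5344.
Single-dose peak C₀ = D/Vd = 1267/75 ≈ 16.893 mg/L.
Steady-state peak Cmax,ss = C₀·R ≈ 16.893 × 1.5344 ≈ 25.921 mg/L.
Peak 25.9 mg/L vs MTC 35 mg/L: below toxic threshold.

25.9 mg/L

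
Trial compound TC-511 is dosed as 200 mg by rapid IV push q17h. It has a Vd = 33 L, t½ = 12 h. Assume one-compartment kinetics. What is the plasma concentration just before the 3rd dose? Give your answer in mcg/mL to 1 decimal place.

f = (1/2)^(τ/t½) = (1/2)^(17/12) ≈ 0.3746.
C₀ = D/Vd = 200/33 ≈ 6.061 mcg/mL.
Before the 3rd dose, 2 doses have been given. Superposition: Cmin = C₀·(f + f²).
≈ 6.061 × (0.3746 + 0.1403) ≈ 6.061 × 0.5149 ≈ 3.121 mcg/mL.

3.1 mcg/mL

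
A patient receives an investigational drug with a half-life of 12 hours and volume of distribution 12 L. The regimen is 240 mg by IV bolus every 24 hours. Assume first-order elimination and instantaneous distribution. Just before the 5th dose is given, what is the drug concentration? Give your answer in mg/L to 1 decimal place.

6.6 mg/L

f = (1/2)^(τ/t½) = (1/2)^(24/12) ≈ 0.2500.
C₀ = D/Vd = 240/12 ≈ 20.000 mg/L.
Before the 5th dose, 4 doses have been given. Superposition: Cmin = C₀·(f + f² + … + f^4).
≈ 20.000 × (0.2500 + 0.0625 + 0.0156 + 0.0039) ≈ 20.000 × 0.3320 ≈ 6.640 mg/L.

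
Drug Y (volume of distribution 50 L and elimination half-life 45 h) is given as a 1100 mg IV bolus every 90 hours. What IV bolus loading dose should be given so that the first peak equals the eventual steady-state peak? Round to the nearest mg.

1467 mg

f = (1/2)^(90/45) ≈ 0.250000; accumulation ratio R = 1/(1−f) ≈ 1.33333.
Loading dose to hit Cmax,ss on first dose: D_load = D_maint·R ≈ 1100 × 1.33333 ≈ 1466.66 mg.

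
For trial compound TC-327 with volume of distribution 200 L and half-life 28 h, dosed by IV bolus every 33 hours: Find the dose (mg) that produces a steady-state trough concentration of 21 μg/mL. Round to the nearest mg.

τ/t½ = 33/28 ≈ 1.1786, so f = (1/2)^(33/28) ≈ 0.441789.
Cmin,ss = (D/Vd)·f/(1−f), so D = Cmin,ss·Vd·(1−f)/f.
D = 21 × 200 × (1−f)/f ≈ 21 × 200 × 1.26352 ≈ 5306.78 mg.

5307 mg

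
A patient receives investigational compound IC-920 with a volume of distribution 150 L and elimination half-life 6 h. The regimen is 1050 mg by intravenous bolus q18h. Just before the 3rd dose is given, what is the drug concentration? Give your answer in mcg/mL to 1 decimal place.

1.0 mcg/mL

f = (1/2)^(τ/t½) = (1/2)^(18/6) ≈ 0.1250.
C₀ = D/Vd = 1050/150 ≈ 7.000 mcg/mL.
Before the 3rd dose, 2 doses have been given. Superposition: Cmin = C₀·(f + f²).
≈ 7.000 × (0.1250 + 0.0156) ≈ 7.000 × 0.1406 ≈ 0.984 mcg/mL.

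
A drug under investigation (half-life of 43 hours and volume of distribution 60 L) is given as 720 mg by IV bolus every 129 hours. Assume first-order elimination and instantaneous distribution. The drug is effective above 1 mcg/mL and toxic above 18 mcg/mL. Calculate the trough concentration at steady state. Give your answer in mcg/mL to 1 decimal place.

The dosing interval is 3 half-lives, so f = 2^(−3) = 0.125.
At steady state, R = 1/(1 − 0.125) = 8/7.
Single-dose peak C₀ = D/Vd = 720/60 = 12 mcg/mL.
Steady-state peak Cmax,ss = C₀·R = 12 × 8/7 ≈ 13.714 mcg/mL.
Steady-state trough Cmin,ss = Cmax,ss·f ≈ 13.714 × 0.125 ≈ 1.714 mcg/mL.
Trough 1.7 mcg/mL vs MEC 1 mcg/mL: adequate.

1.7 mcg/mL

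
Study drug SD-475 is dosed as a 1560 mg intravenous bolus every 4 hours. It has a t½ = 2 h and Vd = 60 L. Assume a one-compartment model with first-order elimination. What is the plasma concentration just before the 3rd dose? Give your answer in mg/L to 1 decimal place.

f = (1/2)^(τ/t½) = (1/2)^(4/2) ≈ 0.2500.
C₀ = D/Vd = 1560/60 ≈ 26.000 mg/L.
Before the 3rd dose, 2 doses have been given. Superposition: Cmin = C₀·(f + f²).
≈ 26.000 × (0.2500 + 0.0625) ≈ 26.000 × 0.3125 ≈ 8.125 mg/L.

8.1 mg/L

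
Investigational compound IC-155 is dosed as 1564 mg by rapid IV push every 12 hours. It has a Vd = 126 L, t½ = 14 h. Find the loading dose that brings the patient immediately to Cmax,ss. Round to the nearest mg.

f = (1/2)^(12/14) ≈ 0.552045; accumulation ratio R = 1/(1−f) ≈ 2.23237.
Loading dose to hit Cmax,ss on first dose: D_load = D_maint·R ≈ 1564 × 2.23237 ≈ 3491.43 mg.

3491 mg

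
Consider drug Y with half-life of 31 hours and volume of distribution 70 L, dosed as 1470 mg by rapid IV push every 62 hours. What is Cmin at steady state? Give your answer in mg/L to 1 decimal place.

τ = 62 h = 2 half-lives, so f = (1/2)^2 = 0.25.
At steady state, R = 1/(1 − 0.25) = 4/3.
Single-dose peak C₀ = D/Vd = 1470/70 = 21 mg/L.
Steady-state peak Cmax,ss = C₀·R = 21 × 4/3 ≈ 28.000 mg/L.
Steady-state trough Cmin,ss = Cmax,ss·f ≈ 28.000 × 0.25 ≈ 7.000 mg/L.

7.0 mg/L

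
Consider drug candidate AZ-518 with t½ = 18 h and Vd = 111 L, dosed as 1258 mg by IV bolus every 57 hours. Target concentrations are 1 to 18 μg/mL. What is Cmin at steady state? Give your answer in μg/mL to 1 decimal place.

1.4 μg/mL

τ/t½ = 57/18 ≈ 3.1667, so fraction remaining f = (1/2)^(57/18) ≈ 0.1114.
At steady state, accumulation factor R = 1/(1 − e^(−kτ)) ≈ 1.1254.
Each bolus raises the concentration by D/Vd = 1258/111 ≈ 11.333 μg/mL.
Steady-state peak Cmax,ss = C₀·R ≈ 11.333 × 1.1254 ≈ 12.754 μg/mL.
Steady-state trough Cmin,ss = Cmax,ss·f ≈ 12.754 × 0.1114 ≈ 1.421 μg/mL.
Trough 1.4 μg/mL vs MEC 1 μg/mL: adequate.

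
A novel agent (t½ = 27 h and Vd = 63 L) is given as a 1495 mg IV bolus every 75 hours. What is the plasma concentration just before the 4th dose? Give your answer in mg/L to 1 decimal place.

4.0 mg/L

f = (1/2)^(τ/t½) = (1/2)^(75/27) ≈ 0.1458.
C₀ = D/Vd = 1495/63 ≈ 23.730 mg/L.
Before the 4th dose, 3 doses have been given. Superposition: Cmin = C₀·(f + f² + … + f^3).
≈ 23.730 × (0.1458 + 0.0213 + 0.0031) ≈ 23.730 × 0.1702 ≈ 4.039 mg/L.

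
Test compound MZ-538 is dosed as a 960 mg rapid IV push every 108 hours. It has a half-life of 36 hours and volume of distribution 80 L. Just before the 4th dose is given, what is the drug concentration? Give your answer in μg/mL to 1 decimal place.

f = (1/2)^(τ/t½) = (1/2)^(108/36) ≈ 0.1250.
C₀ = D/Vd = 960/80 ≈ 12.000 μg/mL.
Before the 4th dose, 3 doses have been given. Superposition: Cmin = C₀·(f + f² + … + f^3).
≈ 12.000 × (0.1250 + 0.0156 + 0.0020) ≈ 12.000 × 0.1426 ≈ 1.711 μg/mL.

1.7 μg/mL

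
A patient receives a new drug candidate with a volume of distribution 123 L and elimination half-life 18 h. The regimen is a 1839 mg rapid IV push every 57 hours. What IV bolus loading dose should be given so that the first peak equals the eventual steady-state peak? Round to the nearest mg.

f = (1/2)^(57/18) ≈ 0.111362; accumulation ratio R = 1/(1−f) ≈ 1.12532.
Loading dose to hit Cmax,ss on first dose: D_load = D_maint·R ≈ 1839 × 1.12532 ≈ 2069.46 mg.

2069 mg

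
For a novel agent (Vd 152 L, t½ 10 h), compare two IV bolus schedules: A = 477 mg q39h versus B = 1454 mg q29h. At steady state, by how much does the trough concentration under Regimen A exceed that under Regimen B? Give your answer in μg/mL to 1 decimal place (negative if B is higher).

Regimen A: f = (1/2)^(39/10) ≈ 0.0670; Cmin,ss = (477/152)·f/(1−f) ≈ 0.225 μg/mL.
Regimen B: f = (1/2)^(29/10) ≈ 0.1340; Cmin,ss = (1454/152)·f/(1−f) ≈ 1.480 μg/mL.
Difference ≈ 0.225 − 1.480 ≈ -1.255 μg/mL.

-1.3 μg/mL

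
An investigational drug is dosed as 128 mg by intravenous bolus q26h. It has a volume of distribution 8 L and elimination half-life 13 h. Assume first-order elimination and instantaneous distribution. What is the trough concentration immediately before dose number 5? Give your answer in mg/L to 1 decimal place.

f = (1/2)^(τ/t½) = (1/2)^(26/13) ≈ 0.2500.
C₀ = D/Vd = 128/8 ≈ 16.000 mg/L.
Before the 5th dose, 4 doses have been given. Superposition: Cmin = C₀·(f + f² + … + f^4).
≈ 16.000 × (0.2500 + 0.0625 + 0.0156 + 0.0039) ≈ 16.000 × 0.3320 ≈ 5.312 mg/L.

5.3 mg/L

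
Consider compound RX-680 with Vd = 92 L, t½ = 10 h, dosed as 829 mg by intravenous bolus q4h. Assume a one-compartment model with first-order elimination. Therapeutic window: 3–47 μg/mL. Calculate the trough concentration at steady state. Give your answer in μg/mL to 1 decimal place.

k = ln2/t½ = ln2/10 ≈ 0.069315 h⁻¹; fraction remaining f = e^(−kτ) = e^(−0.069315×4) ≈ 0.7579.
Accumulation ratio R = 1/(1 − f) ≈ 1/0.2421 ≈ 4.1305.
Single-dose peak C₀ = D/Vd = 829/92 ≈ 9.011 μg/mL.
Steady-state peak Cmax,ss = C₀·R ≈ 9.011 × 4.1305 ≈ 37.220 μg/mL.
Steady-state trough Cmin,ss = Cmax,ss·f ≈ 37.220 × 0.7579 ≈ 28.209 μg/mL.
Trough 28.2 μg/mL vs MEC 3 μg/mL: adequate.

28.2 μg/mL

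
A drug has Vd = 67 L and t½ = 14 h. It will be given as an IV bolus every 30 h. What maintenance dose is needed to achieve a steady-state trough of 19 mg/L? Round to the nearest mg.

4349 mg

τ/t½ = 30/14 ≈ 2.1429, so f = (1/2)^(30/14) ≈ 0.226431.
Cmin,ss = (D/Vd)·f/(1−f), so D = Cmin,ss·Vd·(1−f)/f.
D = 19 × 67 × (1−f)/f ≈ 19 × 67 × 3.41636 ≈ 4349.03 mg.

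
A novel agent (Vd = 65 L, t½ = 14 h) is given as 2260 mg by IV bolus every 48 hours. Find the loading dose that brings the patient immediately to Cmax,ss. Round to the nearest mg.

2491 mg

f = (1/2)^(48/14) ≈ 0.092875; accumulation ratio R = 1/(1−f) ≈ 1.10238.
Loading dose to hit Cmax,ss on first dose: D_load = D_maint·R ≈ 2260 × 1.10238 ≈ 2491.38 mg.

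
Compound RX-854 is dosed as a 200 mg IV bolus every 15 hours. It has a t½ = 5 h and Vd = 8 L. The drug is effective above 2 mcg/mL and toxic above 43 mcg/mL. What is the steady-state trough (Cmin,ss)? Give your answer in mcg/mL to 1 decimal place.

3.6 mcg/mL

τ = 15 h = 3 half-lives, so f = (1/2)^3 = 0.125.
At steady state, R = 1/(1 − 0.125) = 8/7.
Single-dose peak C₀ = D/Vd = 200/8 = 25 mcg/mL.
Steady-state peak Cmax,ss = C₀·R = 25 × 8/7 ≈ 28.571 mcg/mL.
Steady-state trough Cmin,ss = Cmax,ss·f ≈ 28.571 × 0.125 ≈ 3.571 mcg/mL.
Trough 3.6 mcg/mL vs MEC 2 mcg/mL: adequate.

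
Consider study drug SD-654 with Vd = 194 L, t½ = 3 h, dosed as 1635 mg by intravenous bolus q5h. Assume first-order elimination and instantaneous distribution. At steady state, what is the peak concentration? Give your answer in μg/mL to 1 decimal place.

Over one 5-h interval, 5/3 ≈ 1.6667 half-lives elapse, leaving f ≈ 0.3150 of each dose.
Accumulation ratio R = 1/(1 − f) ≈ 1/0.6850 ≈ 1.4599.
Single-dose peak C₀ = D/Vd = 1635/194 ≈ 8.428 μg/mL.
Cmax,ss = C₀/(1 − f) ≈ 8.428/0.6850 ≈ 12.304 μg/mL.

12.3 μg/mL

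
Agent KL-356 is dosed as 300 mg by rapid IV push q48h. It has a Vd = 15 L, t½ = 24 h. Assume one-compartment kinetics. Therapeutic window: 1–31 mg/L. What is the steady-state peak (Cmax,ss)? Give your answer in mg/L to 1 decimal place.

26.7 mg/L

The dosing interval is 2 half-lives, so f = 2^(−2) = 0.25.
Accumulation ratio R = 1/(1 − f) = 1/0.75 = 4/3.
Single-dose peak C₀ = D/Vd = 300/15 = 20 mg/L.
Steady-state peak Cmax,ss = C₀·R = 20 × 4/3 ≈ 26.667 mg/L.
Peak 26.7 mg/L vs MTC 31 mg/L: below toxic threshold.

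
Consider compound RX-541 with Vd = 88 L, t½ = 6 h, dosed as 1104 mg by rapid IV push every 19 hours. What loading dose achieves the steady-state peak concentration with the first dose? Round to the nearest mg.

f = (1/2)^(19/6) ≈ 0.111362; accumulation ratio R = 1/(1−f) ≈ 1.12532.
Loading dose to hit Cmax,ss on first dose: D_load = D_maint·R ≈ 1104 × 1.12532 ≈ 1242.35 mg.

1242 mg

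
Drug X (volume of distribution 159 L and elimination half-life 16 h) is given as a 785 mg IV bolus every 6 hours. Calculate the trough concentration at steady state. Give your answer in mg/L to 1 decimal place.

τ/t½ = 6/16 ≈ 0.375, so fraction remaining f = (1/2)^(6/16) ≈ 0.7711.
At steady state, accumulation factor R = 1/(1 − e^(−kτ)) ≈ 4.3687.
Each bolus raises the concentration by D/Vd = 785/159 ≈ 4.937 mg/L.
Steady-state peak Cmax,ss = C₀·R ≈ 4.937 × 4.3687 ≈ 21.568 mg/L.
One interval later, Cmin,ss = Cmax,ss·e^(−kτ) ≈ 21.568 × 0.7711 ≈ 16.631 mg/L.

16.6 mg/L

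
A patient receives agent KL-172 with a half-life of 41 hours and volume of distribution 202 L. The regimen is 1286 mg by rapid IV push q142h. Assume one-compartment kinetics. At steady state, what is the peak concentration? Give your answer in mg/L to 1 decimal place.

7.0 mg/L

k = ln2/t½ = ln2/41 ≈ 0.016906 h⁻¹; fraction remaining f = e^(−kτ) = e^(−0.016906×142) ≈ 0.0907.
Accumulation ratio R = 1/(1 − f) ≈ 1/0.9093 ≈ 1.0997.
Single-dose peak C₀ = D/Vd = 1286/202 ≈ 6.366 mg/L.
Cmax,ss = C₀/(1 − f) ≈ 6.366/0.9093 ≈ 7.001 mg/L.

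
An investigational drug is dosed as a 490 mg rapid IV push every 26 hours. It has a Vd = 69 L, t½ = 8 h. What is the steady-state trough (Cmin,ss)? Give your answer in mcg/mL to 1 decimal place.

0.8 mcg/mL

k = ln2/t½ = ln2/8 ≈ 0.086643 h⁻¹; fraction remaining f = e^(−kτ) = e^(−0.086643×26) ≈ 0.1051.
Single-dose peak C₀ = D/Vd = 490/69 ≈ 7.101 mcg/mL.
Steady-state trough Cmin,ss = C₀·f/(1−f) ≈ 7.101 × 0.1051/0.8949 ≈ 0.834 mcg/mL.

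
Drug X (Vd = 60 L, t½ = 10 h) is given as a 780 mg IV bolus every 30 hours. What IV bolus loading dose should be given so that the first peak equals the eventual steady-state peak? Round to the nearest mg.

891 mg

f = (1/2)^(30/10) ≈ 0.125000; accumulation ratio R = 1/(1−f) ≈ 1.14286.
Loading dose to hit Cmax,ss on first dose: D_load = D_maint·R ≈ 780 × 1.14286 ≈ 891.43 mg.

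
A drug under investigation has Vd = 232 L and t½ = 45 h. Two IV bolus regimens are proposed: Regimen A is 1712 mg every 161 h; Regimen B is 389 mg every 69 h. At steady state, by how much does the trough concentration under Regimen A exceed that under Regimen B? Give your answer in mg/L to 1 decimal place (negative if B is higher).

-0.2 mg/L

Regimen A: f = (1/2)^(161/45) ≈ 0.0837; Cmin,ss = (1712/232)·f/(1−f) ≈ 0.674 mg/L.
Regimen B: f = (1/2)^(69/45) ≈ 0.3455; Cmin,ss = (389/232)·f/(1−f) ≈ 0.885 mg/L.
Difference ≈ 0.674 − 0.885 ≈ -0.211 mg/L.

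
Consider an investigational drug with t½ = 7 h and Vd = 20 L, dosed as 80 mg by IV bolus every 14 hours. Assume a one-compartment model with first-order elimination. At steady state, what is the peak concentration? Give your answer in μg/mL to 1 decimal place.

5.3 μg/mL

τ = 14 h = 2 half-lives, so f = (1/2)^2 = 0.25.
At steady state, R = 1/(1 − 0.25) = 4/3.
Single-dose peak C₀ = D/Vd = 80/20 = 4 μg/mL.
Steady-state peak Cmax,ss = C₀·R = 4 × 4/3 ≈ 5.333 μg/mL.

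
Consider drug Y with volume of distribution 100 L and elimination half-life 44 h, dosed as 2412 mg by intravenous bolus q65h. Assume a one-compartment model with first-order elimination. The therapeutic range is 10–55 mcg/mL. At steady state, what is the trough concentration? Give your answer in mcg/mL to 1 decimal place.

k = ln2/t½ = ln2/44 ≈ 0.015753 h⁻¹; fraction remaining f = e^(−kτ) = e^(−0.015753×65) ≈ 0.3592.
Accumulation ratio R = 1/(1 − f) ≈ 1/0.6408 ≈ 1.5605.
Each bolus raises the concentration by D/Vd = 2412/100 ≈ 24.120 mcg/mL.
Steady-state peak Cmax,ss = C₀·R ≈ 24.120 × 1.5605 ≈ 37.639 mcg/mL.
Steady-state trough Cmin,ss = Cmax,ss·f ≈ 37.639 × 0.3592 ≈ 13.520 mcg/mL.
Trough 13.5 mcg/mL vs MEC 10 mcg/mL: adequate.

13.5 mcg/mL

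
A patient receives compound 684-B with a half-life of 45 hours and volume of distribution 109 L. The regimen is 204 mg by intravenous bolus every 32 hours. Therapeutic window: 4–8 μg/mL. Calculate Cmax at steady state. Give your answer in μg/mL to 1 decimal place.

4.8 μg/mL

τ/t½ = 32/45 ≈ 0.71111, so fraction remaining f = (1/2)^(32/45) ≈ 0.6108.
Accumulation ratio R = 1/(1 − f) ≈ 1/0.3892 ≈ 2.5694.
Single-dose peak C₀ = D/Vd = 204/109 ≈ 1.872 μg/mL.
Steady-state peak Cmax,ss = C₀·R ≈ 1.872 × 2.5694 ≈ 4.810 μg/mL.
Peak 4.8 μg/mL vs MTC 8 μg/mL: below toxic threshold.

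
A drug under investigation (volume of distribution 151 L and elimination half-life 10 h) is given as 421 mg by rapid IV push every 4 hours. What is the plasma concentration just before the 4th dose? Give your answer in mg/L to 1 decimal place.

f = (1/2)^(τ/t½) = (1/2)^(4/10) ≈ 0.7579.
C₀ = D/Vd = 421/151 ≈ 2.788 mg/L.
Before the 4th dose, 3 doses have been given. Superposition: Cmin = C₀·(f + f² + … + f^3).
≈ 2.788 × (0.7579 + 0.5744 + 0.4353) ≈ 2.788 × 1.7676 ≈ 4.928 mg/L.

4.9 mg/L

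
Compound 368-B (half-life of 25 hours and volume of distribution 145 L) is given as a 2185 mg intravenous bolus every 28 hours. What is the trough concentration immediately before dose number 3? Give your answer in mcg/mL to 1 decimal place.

f = (1/2)^(τ/t½) = (1/2)^(28/25) ≈ 0.4601.
C₀ = D/Vd = 2185/145 ≈ 15.069 mcg/mL.
Before the 3rd dose, 2 doses have been given. Superposition: Cmin = C₀·(f + f²).
≈ 15.069 × (0.4601 + 0.2117) ≈ 15.069 × 0.6718 ≈ 10.123 mcg/mL.

10.1 mcg/mL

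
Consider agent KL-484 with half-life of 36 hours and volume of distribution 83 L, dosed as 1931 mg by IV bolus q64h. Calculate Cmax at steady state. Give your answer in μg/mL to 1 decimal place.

32.8 μg/mL

k = ln2/t½ = ln2/36 ≈ 0.019254 h⁻¹; fraction remaining f = e^(−kτ) = e^(−0.019254×64) ≈ 0.2916.
Accumulation ratio R = 1/(1 − f) ≈ 1/0.7084 ≈ 1.4116.
Each bolus raises the concentration by D/Vd = 1931/83 ≈ 23.265 μg/mL.
Cmax,ss = C₀/(1 − f) ≈ 23.265/0.7084 ≈ 32.842 μg/mL.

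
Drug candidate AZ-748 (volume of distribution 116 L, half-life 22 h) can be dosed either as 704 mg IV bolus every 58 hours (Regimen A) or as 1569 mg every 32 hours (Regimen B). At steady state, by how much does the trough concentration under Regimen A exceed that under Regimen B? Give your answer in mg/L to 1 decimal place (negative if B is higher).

-6.6 mg/L

Regimen A: f = (1/2)^(58/22) ≈ 0.1608; Cmin,ss = (704/116)·f/(1−f) ≈ 1.163 mg/L.
Regimen B: f = (1/2)^(32/22) ≈ 0.3649; Cmin,ss = (1569/116)·f/(1−f) ≈ 7.771 mg/L.
Difference ≈ 1.163 − 7.771 ≈ -6.608 mg/L.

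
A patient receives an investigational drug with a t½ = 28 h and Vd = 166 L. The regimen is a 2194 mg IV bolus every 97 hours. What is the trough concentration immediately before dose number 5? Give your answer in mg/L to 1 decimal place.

1.3 mg/L

f = (1/2)^(τ/t½) = (1/2)^(97/28) ≈ 0.0906.
C₀ = D/Vd = 2194/166 ≈ 13.217 mg/L.
Before the 5th dose, 4 doses have been given. Superposition: Cmin = C₀·(f + f² + … + f^4).
≈ 13.217 × (0.0906 + 0.0082 + 0.0007 + 0.0001) ≈ 13.217 × 0.0996 ≈ 1.316 mg/L.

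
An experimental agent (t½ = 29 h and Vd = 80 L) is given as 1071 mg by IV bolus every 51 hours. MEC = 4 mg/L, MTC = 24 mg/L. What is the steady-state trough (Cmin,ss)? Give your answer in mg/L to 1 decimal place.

k = ln2/t½ = ln2/29 ≈ 0.023902 h⁻¹; fraction remaining f = e^(−kτ) = e^(−0.023902×51) ≈ 0.2955.
Accumulation ratio R = 1/(1 − f) ≈ 1/0.7045 ≈ 1.4194.
Each bolus raises the concentration by D/Vd = 1071/80 ≈ 13.387 mg/L.
Cmax,ss = C₀/(1 − f) ≈ 13.387/0.7045 ≈ 19.002 mg/L.
Steady-state trough Cmin,ss = Cmax,ss·f ≈ 19.002 × 0.2955 ≈ 5.615 mg/L.
Trough 5.6 mg/L vs MEC 4 mg/L: adequate.

5.6 mg/L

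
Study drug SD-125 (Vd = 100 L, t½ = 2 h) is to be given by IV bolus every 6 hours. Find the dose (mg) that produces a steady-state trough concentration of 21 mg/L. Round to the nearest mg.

14700 mg

τ/t½ = 6/2 ≈ 3, so f = (1/2)^(6/2) ≈ 0.125000.
Cmin,ss = (D/Vd)·f/(1−f), so D = Cmin,ss·Vd·(1−f)/f.
D = 21 × 100 × (1−f)/f ≈ 21 × 100 × 7.00000 ≈ 14700.00 mg.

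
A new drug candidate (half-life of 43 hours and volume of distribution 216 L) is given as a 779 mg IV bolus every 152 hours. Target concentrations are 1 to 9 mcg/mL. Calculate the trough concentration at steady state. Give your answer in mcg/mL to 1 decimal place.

τ/t½ = 152/43 ≈ 3.5349, so fraction remaining f = (1/2)^(152/43) ≈ 0.0863.
Accumulation ratio R = 1/(1 − f) ≈ 1/0.9137 ≈ 1.0945.
Single-dose peak C₀ = D/Vd = 779/216 ≈ 3.606 mcg/mL.
Cmax,ss = C₀/(1 − f) ≈ 3.606/0.9137 ≈ 3.947 mcg/mL.
One interval later, Cmin,ss = Cmax,ss·e^(−kτ) ≈ 3.947 × 0.0863 ≈ 0.341 mcg/mL.
Trough 0.3 mcg/mL vs MEC 1 mcg/mL: subtherapeutic.

0.3 mcg/mL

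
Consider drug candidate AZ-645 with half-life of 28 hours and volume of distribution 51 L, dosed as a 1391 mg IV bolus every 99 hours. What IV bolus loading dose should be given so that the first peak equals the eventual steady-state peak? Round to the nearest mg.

1522 mg

f = (1/2)^(99/28) ≈ 0.086227; accumulation ratio R = 1/(1−f) ≈ 1.09436.
Loading dose to hit Cmax,ss on first dose: D_load = D_maint·R ≈ 1391 × 1.09436 ≈ 1522.25 mg.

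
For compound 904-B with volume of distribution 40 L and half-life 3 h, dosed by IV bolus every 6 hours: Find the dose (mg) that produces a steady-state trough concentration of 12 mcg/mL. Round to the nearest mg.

τ/t½ = 6/3 ≈ 2, so f = (1/2)^(6/3) ≈ 0.250000.
Cmin,ss = (D/Vd)·f/(1−f), so D = Cmin,ss·Vd·(1−f)/f.
D = 12 × 40 × (1−f)/f ≈ 12 × 40 × 3.00000 ≈ 1440.00 mg.

1440 mg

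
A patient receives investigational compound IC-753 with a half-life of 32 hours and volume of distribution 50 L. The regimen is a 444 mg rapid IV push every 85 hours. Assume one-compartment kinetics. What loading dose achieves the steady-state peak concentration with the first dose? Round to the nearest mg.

f = (1/2)^(85/32) ≈ 0.158631; accumulation ratio R = 1/(1−f) ≈ 1.18854.
Loading dose to hit Cmax,ss on first dose: D_load = D_maint·R ≈ 444 × 1.18854 ≈ 527.71 mg.

528 mg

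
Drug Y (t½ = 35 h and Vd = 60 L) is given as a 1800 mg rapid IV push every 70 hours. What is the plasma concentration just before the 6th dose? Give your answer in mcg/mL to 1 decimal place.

f = (1/2)^(τ/t½) = (1/2)^(70/35) ≈ 0.2500.
C₀ = D/Vd = 1800/60 ≈ 30.000 mcg/mL.
Before the 6th dose, 5 doses have been given. Superposition: Cmin = C₀·(f + f² + … + f^5).
≈ 30.000 × (0.2500 + 0.0625 + 0.0156 + 0.0039 + 0.0010) ≈ 30.000 × 0.3330 ≈ 9.990 mcg/mL.

10.0 mcg/mL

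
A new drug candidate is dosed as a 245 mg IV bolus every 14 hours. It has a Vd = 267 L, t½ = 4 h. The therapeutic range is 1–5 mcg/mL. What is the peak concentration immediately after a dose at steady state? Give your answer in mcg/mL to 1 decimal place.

τ/t½ = 14/4 ≈ 3.5, so fraction remaining f = (1/2)^(14/4) ≈ 0.0884.
At steady state, accumulation factor R = 1/(1 − e^(−kτ)) ≈ 1.0970.
Single-dose peak C₀ = D/Vd = 245/267 ≈ 0.918 mcg/mL.
Cmax,ss = C₀/(1 − f) ≈ 0.918/0.9116 ≈ 1.007 mcg/mL.
Peak 1.0 mcg/mL vs MTC 5 mcg/mL: below toxic threshold.

1.0 mcg/mL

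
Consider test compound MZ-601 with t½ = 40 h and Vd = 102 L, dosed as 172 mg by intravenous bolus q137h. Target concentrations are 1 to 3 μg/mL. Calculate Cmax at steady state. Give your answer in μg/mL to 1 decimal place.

1.9 μg/mL

Over one 137-h interval, 137/40 ≈ 3.425 half-lives elapse, leaving f ≈ 0.0931 of each dose.
Accumulation ratio R = 1/(1 − f) ≈ 1/0.9069 ≈ 1.1027.
Single-dose peak C₀ = D/Vd = 172/102 ≈ 1.686 μg/mL.
Steady-state peak Cmax,ss = C₀·R ≈ 1.686 × 1.1027 ≈ 1.859 μg/mL.
Peak 1.9 μg/mL vs MTC 3 μg/mL: below toxic threshold.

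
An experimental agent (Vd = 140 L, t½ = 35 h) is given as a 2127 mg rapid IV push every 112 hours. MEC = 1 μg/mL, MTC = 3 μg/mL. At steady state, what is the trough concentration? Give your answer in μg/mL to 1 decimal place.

1.9 μg/mL

Over one 112-h interval, 112/35 ≈ 3.2 half-lives elapse, leaving f ≈ 0.1088 of each dose.
At steady state, accumulation factor R = 1/(1 − e^(−kτ)) ≈ 1.1221.
Single-dose peak C₀ = D/Vd = 2127/140 ≈ 15.193 μg/mL.
Steady-state peak Cmax,ss = C₀·R ≈ 15.193 × 1.1221 ≈ 17.048 μg/mL.
One interval later, Cmin,ss = Cmax,ss·e^(−kτ) ≈ 17.048 × 0.1088 ≈ 1.855 μg/mL.
Trough 1.9 μg/mL vs MEC 1 μg/mL: adequate.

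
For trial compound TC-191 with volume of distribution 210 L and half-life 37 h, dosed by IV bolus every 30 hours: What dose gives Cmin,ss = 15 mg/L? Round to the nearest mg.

2376 mg

τ/t½ = 30/37 ≈ 0.81081, so f = (1/2)^(30/37) ≈ 0.570061.
Cmin,ss = (D/Vd)·f/(1−f), so D = Cmin,ss·Vd·(1−f)/f.
D = 15 × 210 × (1−f)/f ≈ 15 × 210 × 0.75420 ≈ 2375.73 mg.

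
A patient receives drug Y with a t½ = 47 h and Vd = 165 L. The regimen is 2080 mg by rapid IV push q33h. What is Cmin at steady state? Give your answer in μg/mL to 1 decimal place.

k = ln2/t½ = ln2/47 ≈ 0.014748 h⁻¹; fraction remaining f = e^(−kτ) = e^(−0.014748×33) ≈ 0.6147.
At steady state, accumulation factor R = 1/(1 − e^(−kτ)) ≈ 2.5954.
Single-dose peak C₀ = D/Vd = 2080/165 ≈ 12.606 μg/mL.
Cmax,ss = C₀/(1 − f) ≈ 12.606/0.3853 ≈ 32.717 μg/mL.
Steady-state trough Cmin,ss = Cmax,ss·f ≈ 32.717 × 0.6147 ≈ 20.111 μg/mL.

20.1 μg/mL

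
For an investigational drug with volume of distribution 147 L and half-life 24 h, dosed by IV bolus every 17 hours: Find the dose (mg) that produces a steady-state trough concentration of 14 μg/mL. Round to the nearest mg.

1305 mg

τ/t½ = 17/24 ≈ 0.70833, so f = (1/2)^(17/24) ≈ 0.612027.
Cmin,ss = (D/Vd)·f/(1−f), so D = Cmin,ss·Vd·(1−f)/f.
D = 14 × 147 × (1−f)/f ≈ 14 × 147 × 0.63391 ≈ 1304.59 mg.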